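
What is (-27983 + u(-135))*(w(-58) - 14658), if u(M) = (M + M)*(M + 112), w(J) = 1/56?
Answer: 17872301731/56 ≈ 3.1915e+8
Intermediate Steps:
w(J) = 1/56
u(M) = 2*M*(112 + M) (u(M) = (2*M)*(112 + M) = 2*M*(112 + M))
(-27983 + u(-135))*(w(-58) - 14658) = (-27983 + 2*(-135)*(112 - 135))*(1/56 - 14658) = (-27983 + 2*(-135)*(-23))*(-820847/56) = (-27983 + 6210)*(-820847/56) = -21773*(-820847/56) = 17872301731/56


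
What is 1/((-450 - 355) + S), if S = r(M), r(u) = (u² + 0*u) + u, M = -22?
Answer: -1/343 ≈ -0.0029155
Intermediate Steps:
r(u) = u + u² (r(u) = (u² + 0) + u = u² + u = u + u²)
S = 462 (S = -22*(1 - 22) = -22*(-21) = 462)
1/((-450 - 355) + S) = 1/((-450 - 355) + 462) = 1/(-805 + 462) = 1/(-343) = -1/343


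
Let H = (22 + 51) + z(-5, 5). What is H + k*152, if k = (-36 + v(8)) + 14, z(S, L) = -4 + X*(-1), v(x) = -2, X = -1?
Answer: -3578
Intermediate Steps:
z(S, L) = -3 (z(S, L) = -4 - 1*(-1) = -4 + 1 = -3)
k = -24 (k = (-36 - 2) + 14 = -38 + 14 = -24)
H = 70 (H = (22 + 51) - 3 = 73 - 3 = 70)
H + k*152 = 70 - 24*152 = 70 - 3648 = -3578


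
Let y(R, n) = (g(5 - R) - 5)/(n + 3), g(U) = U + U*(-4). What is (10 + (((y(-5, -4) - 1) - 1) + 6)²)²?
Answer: 2343961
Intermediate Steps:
g(U) = -3*U (g(U) = U - 4*U = -3*U)
y(R, n) = (-20 + 3*R)/(3 + n) (y(R, n) = (-3*(5 - R) - 5)/(n + 3) = ((-15 + 3*R) - 5)/(3 + n) = (-20 + 3*R)/(3 + n))
(10 + (((y(-5, -4) - 1) - 1) + 6)²)² = (10 + ((((-20 + 3*(-5))/(3 - 4) - 1) - 1) + 6)²)² = (10 + ((((-20 - 15)/(-1) - 1) - 1) + 6)²)² = (10 + (((-1*(-35) - 1) - 1) + 6)²)² = (10 + (((35 - 1) - 1) + 6)²)² = (10 + ((34 - 1) + 6)²)² = (10 + (33 + 6)²)² = (10 + 39²)² = (10 + 1521)² = 1531² = 2343961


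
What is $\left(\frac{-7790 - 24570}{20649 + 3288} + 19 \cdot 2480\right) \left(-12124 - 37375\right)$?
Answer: $- \frac{55828886580920}{23937} \approx -2.3323 \cdot 10^{9}$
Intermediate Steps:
$\left(\frac{-7790 - 24570}{20649 + 3288} + 19 \cdot 2480\right) \left(-12124 - 37375\right) = \left(- \frac{32360}{23937} + 47120\right) \left(-49499\right) = \frac{1127879080}{23937} \left(-49499\right) = - \frac{55828886580920}{23937}$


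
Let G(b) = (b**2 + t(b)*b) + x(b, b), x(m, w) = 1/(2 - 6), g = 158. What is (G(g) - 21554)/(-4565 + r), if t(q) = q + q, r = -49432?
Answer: -71117/71996 ≈ -0.98779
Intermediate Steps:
t(q) = 2*q
x(m, w) = -1/4 (x(m, w) = 1/(-4) = -1/4)
G(b) = -1/4 + 3*b**2 (G(b) = (b**2 + (2*b)*b) - 1/4 = (b**2 + 2*b**2) - 1/4 = 3*b**2 - 1/4 = -1/4 + 3*b**2)
(G(g) - 21554)/(-4565 + r) = ((-1/4 + 3*158**2) - 21554)/(-4565 - 49432) = ((-1/4 + 3*24964) - 21554)/(-53997) = ((-1/4 + 74892) - 21554)*(-1/53997) = (299567/4 - 21554)*(-1/53997) = (213351/4)*(-1/53997) = -71117/71996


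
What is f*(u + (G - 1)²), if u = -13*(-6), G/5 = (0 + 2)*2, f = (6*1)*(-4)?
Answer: -10536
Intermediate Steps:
f = -24 (f = 6*(-4) = -24)
G = 20 (G = 5*((0 + 2)*2) = 5*(2*2) = 5*4 = 20)
u = 78
f*(u + (G - 1)²) = -24*(78 + (20 - 1)²) = -24*(78 + 19²) = -24*(78 + 361) = -24*439 = -10536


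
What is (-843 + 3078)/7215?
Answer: 149/481 ≈ 0.30977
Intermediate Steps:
(-843 + 3078)/7215 = 2235*(1/7215) = 149/481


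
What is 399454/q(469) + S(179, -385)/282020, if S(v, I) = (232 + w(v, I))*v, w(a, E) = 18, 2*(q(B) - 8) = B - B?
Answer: 2816359377/56404 ≈ 49932.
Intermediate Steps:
q(B) = 8 (q(B) = 8 + (B - B)/2 = 8 + (½)*0 = 8 + 0 = 8)
S(v, I) = 250*v (S(v, I) = (232 + 18)*v = 250*v)
399454/q(469) + S(179, -385)/282020 = 399454/8 + (250*179)/282020 = 399454*(⅛) + 44750*(1/282020) = 199727/4 + 4475/28202 = 2816359377/56404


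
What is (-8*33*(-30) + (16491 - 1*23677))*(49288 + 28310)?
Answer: 56956932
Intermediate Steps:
(-8*33*(-30) + (16491 - 1*23677))*(49288 + 28310) = (-264*(-30) + (16491 - 23677))*77598 = (7920 - 7186)*77598 = 734*77598 = 56956932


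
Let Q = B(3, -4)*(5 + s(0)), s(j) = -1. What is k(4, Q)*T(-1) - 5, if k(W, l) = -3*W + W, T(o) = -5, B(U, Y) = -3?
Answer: 35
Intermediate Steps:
Q = -12 (Q = -3*(5 - 1) = -3*4 = -12)
k(W, l) = -2*W
k(4, Q)*T(-1) - 5 = -2*4*(-5) - 5 = -8*(-5) - 5 = 40 - 5 = 35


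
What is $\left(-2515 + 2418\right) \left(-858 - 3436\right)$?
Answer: $416518$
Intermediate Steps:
$\left(-2515 + 2418\right) \left(-858 - 3436\right) = \left(-97\right) \left(-4294\right) = 416518$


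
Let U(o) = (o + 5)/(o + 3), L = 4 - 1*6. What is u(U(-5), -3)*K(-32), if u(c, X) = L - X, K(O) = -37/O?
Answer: 37/32 ≈ 1.1563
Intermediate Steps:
L = -2 (L = 4 - 6 = -2)
U(o) = (5 + o)/(3 + o)
u(c, X) = -2 - X
u(U(-5), -3)*K(-32) = (-2 - 1*(-3))*(-37/(-32)) = (-2 + 3)*(-37*(-1/32)) = 1*(37/32) = 37/32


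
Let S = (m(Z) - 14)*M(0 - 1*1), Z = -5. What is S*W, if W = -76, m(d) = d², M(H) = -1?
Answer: 836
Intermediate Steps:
S = -11 (S = ((-5)² - 14)*(-1) = (25 - 14)*(-1) = 11*(-1) = -11)
S*W = -11*(-76) = 836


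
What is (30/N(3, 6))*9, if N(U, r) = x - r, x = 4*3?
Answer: 45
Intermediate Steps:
x = 12
N(U, r) = 12 - r
(30/N(3, 6))*9 = (30/(12 - 1*6))*9 = (30/(12 - 6))*9 = (30/6)*9 = ((⅙)*30)*9 = 5*9 = 45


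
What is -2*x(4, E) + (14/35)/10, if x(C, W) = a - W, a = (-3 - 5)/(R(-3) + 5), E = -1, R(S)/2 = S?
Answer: -449/25 ≈ -17.960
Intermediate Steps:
R(S) = 2*S
a = 8 (a = (-3 - 5)/(2*(-3) + 5) = -8/(-6 + 5) = -8/(-1) = -8*(-1) = 8)
x(C, W) = 8 - W
-2*x(4, E) + (14/35)/10 = -2*(8 - 1*(-1)) + (14/35)/10 = -2*(8 + 1) + (14*(1/35))*(⅒) = -2*9 + (⅖)*(⅒) = -18 + 1/25 = -449/25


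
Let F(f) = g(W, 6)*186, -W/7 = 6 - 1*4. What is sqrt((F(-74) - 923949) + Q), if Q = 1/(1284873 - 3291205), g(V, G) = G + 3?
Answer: I*sqrt(928124089775611483)/1003166 ≈ 960.35*I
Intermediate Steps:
W = -14 (W = -7*(6 - 1*4) = -7*(6 - 4) = -7*2 = -14)
g(V, G) = 3 + G
F(f) = 1674 (F(f) = (3 + 6)*186 = 9*186 = 1674)
Q = -1/2006332 (Q = 1/(-2006332) = -1/2006332 ≈ -4.9842e-7)
sqrt((F(-74) - 923949) + Q) = sqrt((1674 - 923949) - 1/2006332) = sqrt(-922275 - 1/2006332) = sqrt(-1850389845301/2006332) = I*sqrt(928124089775611483)/1003166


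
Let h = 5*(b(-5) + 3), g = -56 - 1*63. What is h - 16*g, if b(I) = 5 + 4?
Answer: 1964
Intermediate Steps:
g = -119 (g = -56 - 63 = -119)
b(I) = 9
h = 60 (h = 5*(9 + 3) = 5*12 = 60)
h - 16*g = 60 - 16*(-119) = 60 + 1904 = 1964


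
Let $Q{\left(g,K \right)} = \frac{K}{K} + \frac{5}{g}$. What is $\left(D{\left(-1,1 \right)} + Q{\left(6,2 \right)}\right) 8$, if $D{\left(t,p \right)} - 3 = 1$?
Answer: $\frac{140}{3} \approx 46.667$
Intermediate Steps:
$Q{\left(g,K \right)} = 1 + \frac{5}{g}$
$D{\left(t,p \right)} = 4$ ($D{\left(t,p \right)} = 3 + 1 = 4$)
$\left(D{\left(-1,1 \right)} + Q{\left(6,2 \right)}\right) 8 = \left(4 + \frac{5 + 6}{6}\right) 8 = \left(4 + \frac{1}{6} \cdot 11\right) 8 = \left(4 + \frac{11}{6}\right) 8 = \frac{35}{6} \cdot 8 = \frac{140}{3}$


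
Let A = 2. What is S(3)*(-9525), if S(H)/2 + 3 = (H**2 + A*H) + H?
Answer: -285750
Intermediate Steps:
S(H) = -6 + 2*H**2 + 6*H (S(H) = -6 + 2*((H**2 + 2*H) + H) = -6 + 2*(H**2 + 3*H) = -6 + (2*H**2 + 6*H) = -6 + 2*H**2 + 6*H)
S(3)*(-9525) = (-6 + 2*3**2 + 6*3)*(-9525) = (-6 + 2*9 + 18)*(-9525) = (-6 + 18 + 18)*(-9525) = 30*(-9525) = -285750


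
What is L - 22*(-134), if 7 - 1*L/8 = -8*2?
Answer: 3132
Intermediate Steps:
L = 184 (L = 56 - (-64)*2 = 56 - 8*(-16) = 56 + 128 = 184)
L - 22*(-134) = 184 - 22*(-134) = 184 + 2948 = 3132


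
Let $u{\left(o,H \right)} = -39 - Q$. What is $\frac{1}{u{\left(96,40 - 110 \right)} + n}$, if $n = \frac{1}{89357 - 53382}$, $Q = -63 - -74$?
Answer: $- \frac{35975}{1798749} \approx -0.02$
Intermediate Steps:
$Q = 11$ ($Q = -63 + 74 = 11$)
$n = \frac{1}{35975} \approx 2.7797 \cdot 10^{-5}$
$u{\left(o,H \right)} = -50$ ($u{\left(o,H \right)} = -39 - 11 = -50$)
$\frac{1}{u{\left(96,40 - 110 \right)} + n} = \frac{1}{-50 + \frac{1}{35975}} = \frac{1}{- \frac{1798749}{35975}} = - \frac{35975}{1798749}$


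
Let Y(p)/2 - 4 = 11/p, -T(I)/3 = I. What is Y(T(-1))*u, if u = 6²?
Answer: 552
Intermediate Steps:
T(I) = -3*I
Y(p) = 8 + 22/p (Y(p) = 8 + 2*(11/p) = 8 + 22/p)
u = 36
Y(T(-1))*u = (8 + 22/((-3*(-1))))*36 = (8 + 22/3)*36 = (46/3)*36 = 552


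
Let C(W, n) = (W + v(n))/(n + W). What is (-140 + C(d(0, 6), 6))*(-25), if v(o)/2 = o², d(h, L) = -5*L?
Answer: 14175/4 ≈ 3543.8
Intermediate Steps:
v(o) = 2*o²
C(W, n) = (W + 2*n²)/(W + n) (C(W, n) = (W + 2*n²)/(n + W) = (W + 2*n²)/(W + n))
(-140 + C(d(0, 6), 6))*(-25) = (-140 + (-5*6 + 2*6²)/(-5*6 + 6))*(-25) = (-140 + (-30 + 2*36)/(-30 + 6))*(-25) = (-140 + (-30 + 72)/(-24))*(-25) = (-140 - 1/24*42)*(-25) = (-140 - 7/4)*(-25) = -567/4*(-25) = 14175/4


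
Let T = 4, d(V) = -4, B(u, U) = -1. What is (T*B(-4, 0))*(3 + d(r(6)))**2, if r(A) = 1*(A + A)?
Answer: -4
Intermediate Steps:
r(A) = 2*A (r(A) = 1*(2*A) = 2*A)
(T*B(-4, 0))*(3 + d(r(6)))**2 = (4*(-1))*(3 - 4)**2 = -4*(-1)**2 = -4*1 = -4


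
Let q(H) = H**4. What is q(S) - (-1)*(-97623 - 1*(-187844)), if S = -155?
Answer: 577290846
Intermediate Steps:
q(S) - (-1)*(-97623 - 1*(-187844)) = (-155)**4 - (-1)*(-97623 - 1*(-187844)) = 577200625 - (-1)*(-97623 + 187844) = 577200625 - (-1)*90221 = 577200625 - 1*(-90221) = 577200625 + 90221 = 577290846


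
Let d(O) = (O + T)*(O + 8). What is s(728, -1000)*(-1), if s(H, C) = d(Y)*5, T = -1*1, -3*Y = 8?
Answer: 880/9 ≈ 97.778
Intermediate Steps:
Y = -8/3 (Y = -1/3*8 = -8/3 ≈ -2.6667)
T = -1
d(O) = (-1 + O)*(8 + O) (d(O) = (O - 1)*(O + 8) = (-1 + O)*(8 + O))
s(H, C) = -880/9 (s(H, C) = (-8 + (-8/3)**2 + 7*(-8/3))*5 = (-8 + 64/9 - 56/3)*5 = -176/9*5 = -880/9)
s(728, -1000)*(-1) = -880/9*(-1) = 880/9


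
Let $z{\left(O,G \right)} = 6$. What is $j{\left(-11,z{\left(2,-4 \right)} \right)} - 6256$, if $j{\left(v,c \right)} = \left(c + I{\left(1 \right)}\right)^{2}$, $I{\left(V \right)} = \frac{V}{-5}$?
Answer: $- \frac{155559}{25} \approx -6222.4$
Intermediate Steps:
$I{\left(V \right)} = - \frac{V}{5}$ ($I{\left(V \right)} = V \left(- \frac{1}{5}\right) = - \frac{V}{5}$)
$j{\left(v,c \right)} = \left(- \frac{1}{5} + c\right)^{2}$ ($j{\left(v,c \right)} = \left(c - \frac{1}{5}\right)^{2} = \left(- \frac{1}{5} + c\right)^{2}$)
$j{\left(-11,z{\left(2,-4 \right)} \right)} - 6256 = \frac{\left(-1 + 5 \cdot 6\right)^{2}}{25} - 6256 = \frac{\left(-1 + 30\right)^{2}}{25} - 6256 = \frac{29^{2}}{25} - 6256 = \frac{1}{25} \cdot 841 - 6256 = \frac{841}{25} - 6256 = - \frac{155559}{25}$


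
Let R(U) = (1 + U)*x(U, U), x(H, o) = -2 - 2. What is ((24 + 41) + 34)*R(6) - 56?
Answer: -2828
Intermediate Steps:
x(H, o) = -4
R(U) = -4 - 4*U (R(U) = (1 + U)*(-4) = -4 - 4*U)
((24 + 41) + 34)*R(6) - 56 = ((24 + 41) + 34)*(-4 - 4*6) - 56 = (65 + 34)*(-4 - 24) - 56 = 99*(-28) - 56 = -2772 - 56 = -2828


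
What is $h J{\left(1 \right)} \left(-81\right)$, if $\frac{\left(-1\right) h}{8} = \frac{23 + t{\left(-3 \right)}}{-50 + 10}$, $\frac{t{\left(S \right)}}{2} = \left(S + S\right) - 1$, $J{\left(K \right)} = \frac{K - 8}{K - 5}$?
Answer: $- \frac{5103}{20} \approx -255.15$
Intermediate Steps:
$J{\left(K \right)} = \frac{-8 + K}{-5 + K}$
$t{\left(S \right)} = -2 + 4 S$ ($t{\left(S \right)} = 2 \left(\left(S + S\right) - 1\right) = 2 \left(2 S - 1\right) = 2 \left(-1 + 2 S\right) = -2 + 4 S$)
$h = \frac{9}{5}$ ($h = - 8 \frac{23 + \left(-2 + 4 \left(-3\right)\right)}{-50 + 10} = - 8 \frac{23 - 14}{-40} = - 8 \left(23 - 14\right) \left(- \frac{1}{40}\right) = - 8 \cdot 9 \left(- \frac{1}{40}\right) = \left(-8\right) \left(- \frac{9}{40}\right) = \frac{9}{5} \approx 1.8$)
$h J{\left(1 \right)} \left(-81\right) = \frac{9 \frac{-8 + 1}{-5 + 1}}{5} \left(-81\right) = \frac{9 \frac{1}{-4} \left(-7\right)}{5} \left(-81\right) = \frac{9 \left(\left(- \frac{1}{4}\right) \left(-7\right)\right)}{5} \left(-81\right) = \frac{9}{5} \cdot \frac{7}{4} \left(-81\right) = \frac{63}{20} \left(-81\right) = - \frac{5103}{20}$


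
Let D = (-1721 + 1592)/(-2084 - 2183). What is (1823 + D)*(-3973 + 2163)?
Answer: -14079754700/4267 ≈ -3.2997e+6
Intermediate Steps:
D = 129/4267 (D = -129/(-4267) = -129*(-1/4267) = 129/4267 ≈ 0.030232)
(1823 + D)*(-3973 + 2163) = (1823 + 129/4267)*(-3973 + 2163) = (7778870/4267)*(-1810) = -14079754700/4267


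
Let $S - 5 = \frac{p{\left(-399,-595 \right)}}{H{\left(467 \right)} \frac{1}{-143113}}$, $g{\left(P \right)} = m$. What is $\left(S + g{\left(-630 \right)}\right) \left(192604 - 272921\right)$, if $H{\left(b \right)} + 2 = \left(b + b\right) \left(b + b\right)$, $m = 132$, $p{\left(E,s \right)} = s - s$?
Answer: $-11003429$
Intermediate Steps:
$p{\left(E,s \right)} = 0$
$H{\left(b \right)} = -2 + 4 b^{2}$ ($H{\left(b \right)} = -2 + \left(b + b\right) \left(b + b\right) = -2 + 2 b 2 b = -2 + 4 b^{2}$)
$g{\left(P \right)} = 132$
$S = 5$ ($S = 5 + \frac{0}{\left(-2 + 4 \cdot 467^{2}\right) \frac{1}{-143113}} = 5 + \frac{0}{\left(-2 + 4 \cdot 218089\right) \left(- \frac{1}{143113}\right)} = 5 + \frac{0}{\left(-2 + 872356\right) \left(- \frac{1}{143113}\right)} = 5 + \frac{0}{872354 \left(- \frac{1}{143113}\right)} = 5 + \frac{0}{- \frac{872354}{143113}} = 5 + 0 \left(- \frac{143113}{872354}\right) = 5 + 0 = 5$)
$\left(S + g{\left(-630 \right)}\right) \left(192604 - 272921\right) = \left(5 + 132\right) \left(192604 - 272921\right) = 137 \left(-80317\right) = -11003429$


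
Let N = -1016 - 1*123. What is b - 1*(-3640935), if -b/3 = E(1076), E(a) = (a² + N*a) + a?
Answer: 3841071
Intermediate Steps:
N = -1139 (N = -1016 - 123 = -1139)
E(a) = a² - 1138*a (E(a) = (a² - 1139*a) + a = a² - 1138*a)
b = 200136 (b = -3228*(-1138 + 1076) = -3228*(-62) = -3*(-66712) = 200136)
b - 1*(-3640935) = 200136 - 1*(-3640935) = 200136 + 3640935 = 3841071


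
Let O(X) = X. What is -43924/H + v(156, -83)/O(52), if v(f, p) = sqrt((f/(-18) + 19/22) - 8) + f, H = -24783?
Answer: 118273/24783 + I*sqrt(68838)/3432 ≈ 4.7723 + 0.076448*I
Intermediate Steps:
v(f, p) = f + sqrt(-157/22 - f/18) (v(f, p) = sqrt((f*(-1/18) + 19*(1/22)) - 8) + f = sqrt((-f/18 + 19/22) - 8) + f = sqrt((19/22 - f/18) - 8) + f = sqrt(-157/22 - f/18) + f = f + sqrt(-157/22 - f/18))
-43924/H + v(156, -83)/O(52) = -43924/(-24783) + (156 + sqrt(-31086 - 242*156)/66)/52 = -43924*(-1/24783) + (156 + sqrt(-31086 - 37752)/66)*(1/52) = 43924/24783 + (156 + sqrt(-68838)/66)*(1/52) = 43924/24783 + (156 + (I*sqrt(68838))/66)*(1/52) = 43924/24783 + (156 + I*sqrt(68838)/66)*(1/52) = 43924/24783 + (3 + I*sqrt(68838)/3432) = 118273/24783 + I*sqrt(68838)/3432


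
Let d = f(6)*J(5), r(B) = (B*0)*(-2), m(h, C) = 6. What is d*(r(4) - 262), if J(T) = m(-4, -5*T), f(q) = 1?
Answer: -1572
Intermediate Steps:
J(T) = 6
r(B) = 0 (r(B) = 0*(-2) = 0)
d = 6 (d = 1*6 = 6)
d*(r(4) - 262) = 6*(0 - 262) = 6*(-262) = -1572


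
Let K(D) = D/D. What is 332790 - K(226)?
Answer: 332789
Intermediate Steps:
K(D) = 1
332790 - K(226) = 332790 - 1*1 = 332790 - 1 = 332789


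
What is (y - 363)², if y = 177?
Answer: 34596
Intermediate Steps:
(y - 363)² = (177 - 363)² = (-186)² = 34596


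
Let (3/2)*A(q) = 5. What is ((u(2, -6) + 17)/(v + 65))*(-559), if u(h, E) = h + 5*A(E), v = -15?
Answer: -59813/150 ≈ -398.75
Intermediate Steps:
A(q) = 10/3 (A(q) = (⅔)*5 = 10/3)
u(h, E) = 50/3 + h (u(h, E) = h + 5*(10/3) = h + 50/3 = 50/3 + h)
((u(2, -6) + 17)/(v + 65))*(-559) = (((50/3 + 2) + 17)/(-15 + 65))*(-559) = ((56/3 + 17)/50)*(-559) = ((107/3)*(1/50))*(-559) = (107/150)*(-559) = -59813/150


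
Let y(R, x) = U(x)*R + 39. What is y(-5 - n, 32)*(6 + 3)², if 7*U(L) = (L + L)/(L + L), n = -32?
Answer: 24300/7 ≈ 3471.4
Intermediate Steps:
U(L) = ⅐ (U(L) = ((L + L)/(L + L))/7 = ((2*L)/((2*L)))/7 = ((2*L)*(1/(2*L)))/7 = (⅐)*1 = ⅐)
y(R, x) = 39 + R/7 (y(R, x) = R/7 + 39 = 39 + R/7)
y(-5 - n, 32)*(6 + 3)² = (39 + (-5 - 1*(-32))/7)*(6 + 3)² = (39 + (-5 + 32)/7)*9² = (39 + (⅐)*27)*81 = (39 + 27/7)*81 = (300/7)*81 = 24300/7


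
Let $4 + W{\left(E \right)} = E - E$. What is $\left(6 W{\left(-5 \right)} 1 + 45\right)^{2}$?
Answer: $441$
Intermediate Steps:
$W{\left(E \right)} = -4$ ($W{\left(E \right)} = -4 + \left(E - E\right) = -4 + 0 = -4$)
$\left(6 W{\left(-5 \right)} 1 + 45\right)^{2} = \left(6 \left(-4\right) 1 + 45\right)^{2} = \left(\left(-24\right) 1 + 45\right)^{2} = \left(-24 + 45\right)^{2} = 21^{2} = 441$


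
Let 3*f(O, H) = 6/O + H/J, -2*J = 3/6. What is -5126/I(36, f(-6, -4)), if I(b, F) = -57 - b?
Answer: 5126/93 ≈ 55.118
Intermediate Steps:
J = -¼ (J = -3/(2*6) = -½*½ = -¼ ≈ -0.25000)
f(O, H) = 2/O - 4*H/3 (f(O, H) = (6/O + H/(-¼))/3 = (6/O + H*(-4))/3 = (6/O - 4*H)/3 = (-4*H + 6/O)/3 = 2/O - 4*H/3)
-5126/I(36, f(-6, -4)) = -5126/(-57 - 1*36) = -5126/(-57 - 36) = -5126/(-93) = -5126*(-1/93) = 5126/93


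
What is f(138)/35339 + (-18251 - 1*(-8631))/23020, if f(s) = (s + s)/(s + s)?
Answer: -16996908/40675189 ≈ -0.41787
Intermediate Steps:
f(s) = 1 (f(s) = (2*s)/((2*s)) = (2*s)*(1/(2*s)) = 1)
f(138)/35339 + (-18251 - 1*(-8631))/23020 = 1/35339 + (-18251 - 1*(-8631))/23020 = 1*(1/35339) + (-18251 + 8631)*(1/23020) = 1/35339 - 9620*1/23020 = 1/35339 - 481/1151 = -16996908/40675189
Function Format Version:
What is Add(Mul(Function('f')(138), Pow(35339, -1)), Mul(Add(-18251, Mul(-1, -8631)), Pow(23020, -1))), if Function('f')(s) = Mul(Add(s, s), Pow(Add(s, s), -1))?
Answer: Rational(-16996908, 40675189) ≈ -0.41787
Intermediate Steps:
Function('f')(s) = 1 (Function('f')(s) = Mul(Mul(2, s), Pow(Mul(2, s), -1)) = Mul(Mul(2, s), Mul(Rational(1, 2), Pow(s, -1))) = 1)
Add(Mul(Function('f')(138), Pow(35339, -1)), Mul(Add(-18251, Mul(-1, -8631)), Pow(23020, -1))) = Add(Mul(1, Pow(35339, -1)), Mul(Add(-18251, Mul(-1, -8631)), Pow(23020, -1))) = Add(Mul(1, Rational(1, 35339)), Mul(Add(-18251, 8631), Rational(1, 23020))) = Add(Rational(1, 35339), Mul(-9620, Rational(1, 23020))) = Add(Rational(1, 35339), Rational(-481, 1151)) = Rational(-16996908, 40675189)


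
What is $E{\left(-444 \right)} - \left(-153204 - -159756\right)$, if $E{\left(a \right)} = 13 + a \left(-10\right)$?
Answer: $-2099$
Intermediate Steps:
$E{\left(a \right)} = 13 - 10 a$
$E{\left(-444 \right)} - \left(-153204 - -159756\right) = \left(13 - -4440\right) - \left(-153204 - -159756\right) = \left(13 + 4440\right) - \left(-153204 + 159756\right) = 4453 - 6552 = -2099$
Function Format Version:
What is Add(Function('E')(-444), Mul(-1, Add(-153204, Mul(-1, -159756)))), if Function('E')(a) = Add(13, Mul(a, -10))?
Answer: -2099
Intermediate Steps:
Function('E')(a) = Add(13, Mul(-10, a))
Add(Function('E')(-444), Mul(-1, Add(-153204, Mul(-1, -159756)))) = Add(Add(13, Mul(-10, -444)), Mul(-1, Add(-153204, Mul(-1, -159756)))) = Add(Add(13, 4440), Mul(-1, Add(-153204, 159756))) = Add(4453, Mul(-1, 6552)) = Add(4453, -6552) = -2099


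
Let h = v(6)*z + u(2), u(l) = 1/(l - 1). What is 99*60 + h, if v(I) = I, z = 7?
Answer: 5983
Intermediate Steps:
u(l) = 1/(-1 + l)
h = 43 (h = 6*7 + 1/(-1 + 2) = 42 + 1/1 = 42 + 1 = 43)
99*60 + h = 99*60 + 43 = 5940 + 43 = 5983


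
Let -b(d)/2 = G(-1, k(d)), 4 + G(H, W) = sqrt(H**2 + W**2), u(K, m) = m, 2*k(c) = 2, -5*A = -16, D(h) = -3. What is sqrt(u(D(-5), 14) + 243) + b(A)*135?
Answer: 1080 + sqrt(257) - 270*sqrt(2) ≈ 714.19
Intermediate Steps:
A = 16/5 (A = -1/5*(-16) = 16/5 ≈ 3.2000)
k(c) = 1 (k(c) = (1/2)*2 = 1)
G(H, W) = -4 + sqrt(H**2 + W**2)
b(d) = 8 - 2*sqrt(2) (b(d) = -2*(-4 + sqrt((-1)**2 + 1**2)) = -2*(-4 + sqrt(1 + 1)) = -2*(-4 + sqrt(2)) = 8 - 2*sqrt(2))
sqrt(u(D(-5), 14) + 243) + b(A)*135 = sqrt(14 + 243) + (8 - 2*sqrt(2))*135 = sqrt(257) + (1080 - 270*sqrt(2)) = 1080 + sqrt(257) - 270*sqrt(2)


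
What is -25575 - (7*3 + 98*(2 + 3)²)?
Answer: -28046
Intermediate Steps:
-25575 - (7*3 + 98*(2 + 3)²) = -25575 - (21 + 98*5²) = -25575 - (21 + 98*25) = -25575 - (21 + 2450) = -25575 - 1*2471 = -25575 - 2471 = -28046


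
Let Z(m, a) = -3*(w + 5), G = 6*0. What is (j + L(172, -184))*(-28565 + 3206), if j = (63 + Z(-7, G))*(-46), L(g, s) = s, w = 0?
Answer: 60658728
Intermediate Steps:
G = 0
Z(m, a) = -15 (Z(m, a) = -3*(0 + 5) = -3*5 = -15)
j = -2208 (j = (63 - 15)*(-46) = 48*(-46) = -2208)
(j + L(172, -184))*(-28565 + 3206) = (-2208 - 184)*(-28565 + 3206) = -2392*(-25359) = 60658728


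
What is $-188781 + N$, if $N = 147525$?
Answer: $-41256$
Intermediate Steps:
$-188781 + N = -188781 + 147525 = -41256$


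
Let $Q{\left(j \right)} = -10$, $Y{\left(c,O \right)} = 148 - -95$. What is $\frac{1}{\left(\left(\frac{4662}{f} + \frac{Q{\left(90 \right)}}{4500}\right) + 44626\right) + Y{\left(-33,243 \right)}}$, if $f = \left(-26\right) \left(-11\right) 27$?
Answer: $\frac{64350}{2887358857} \approx 2.2287 \cdot 10^{-5}$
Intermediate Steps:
$Y{\left(c,O \right)} = 243$ ($Y{\left(c,O \right)} = 148 + 95 = 243$)
$f = 7722$ ($f = 286 \cdot 27 = 7722$)
$\frac{1}{\left(\left(\frac{4662}{f} + \frac{Q{\left(90 \right)}}{4500}\right) + 44626\right) + Y{\left(-33,243 \right)}} = \frac{1}{\left(\left(\frac{4662}{7722} - \frac{10}{4500}\right) + 44626\right) + 243} = \frac{1}{\left(\left(4662 \cdot \frac{1}{7722} - \frac{1}{450}\right) + 44626\right) + 243} = \frac{1}{\left(\left(\frac{259}{429} - \frac{1}{450}\right) + 44626\right) + 243} = \frac{1}{\left(\frac{38707}{64350} + 44626\right) + 243} = \frac{1}{\frac{2871721807}{64350} + 243} = \frac{1}{\frac{2887358857}{64350}} = \frac{64350}{2887358857}$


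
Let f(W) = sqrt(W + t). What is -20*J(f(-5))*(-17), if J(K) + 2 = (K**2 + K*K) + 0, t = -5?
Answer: -7480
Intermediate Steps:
f(W) = sqrt(-5 + W) (f(W) = sqrt(W - 5) = sqrt(-5 + W))
J(K) = -2 + 2*K**2 (J(K) = -2 + ((K**2 + K*K) + 0) = -2 + ((K**2 + K**2) + 0) = -2 + (2*K**2 + 0) = -2 + 2*K**2)
-20*J(f(-5))*(-17) = -20*(-2 + 2*(sqrt(-5 - 5))**2)*(-17) = -20*(-2 + 2*(sqrt(-10))**2)*(-17) = -20*(-2 + 2*(I*sqrt(10))**2)*(-17) = -20*(-2 + 2*(-10))*(-17) = -20*(-2 - 20)*(-17) = -20*(-22)*(-17) = 440*(-17) = -7480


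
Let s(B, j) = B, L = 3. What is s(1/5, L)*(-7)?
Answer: -7/5 ≈ -1.4000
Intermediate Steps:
s(1/5, L)*(-7) = -7/5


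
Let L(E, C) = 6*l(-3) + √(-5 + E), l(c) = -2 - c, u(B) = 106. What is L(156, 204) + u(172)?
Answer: 112 + √151 ≈ 124.29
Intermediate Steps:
L(E, C) = 6 + √(-5 + E) (L(E, C) = 6*(-2 - 1*(-3)) + √(-5 + E) = 6*(-2 + 3) + √(-5 + E) = 6*1 + √(-5 + E) = 6 + √(-5 + E))
L(156, 204) + u(172) = (6 + √(-5 + 156)) + 106 = (6 + √151) + 106 = 112 + √151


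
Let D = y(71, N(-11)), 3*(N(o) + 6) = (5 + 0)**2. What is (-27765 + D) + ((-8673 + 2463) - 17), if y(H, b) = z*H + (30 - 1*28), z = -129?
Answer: -43149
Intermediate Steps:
N(o) = 7/3 (N(o) = -6 + (5 + 0)**2/3 = -6 + (1/3)*5**2 = -6 + (1/3)*25 = -6 + 25/3 = 7/3)
y(H, b) = 2 - 129*H (y(H, b) = -129*H + (30 - 1*28) = -129*H + (30 - 28) = -129*H + 2 = 2 - 129*H)
D = -9157 (D = 2 - 129*71 = 2 - 9159 = -9157)
(-27765 + D) + ((-8673 + 2463) - 17) = (-27765 - 9157) + ((-8673 + 2463) - 17) = -36922 + (-6210 - 17) = -36922 - 6227 = -43149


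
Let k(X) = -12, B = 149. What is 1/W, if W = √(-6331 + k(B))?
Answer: -I*√6343/6343 ≈ -0.012556*I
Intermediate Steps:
W = I*√6343 (W = √(-6331 - 12) = √(-6343) = I*√6343 ≈ 79.643*I)
1/W = 1/(I*√6343) = -I*√6343/6343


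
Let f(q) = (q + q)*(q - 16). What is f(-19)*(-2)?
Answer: -2660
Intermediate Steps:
f(q) = 2*q*(-16 + q) (f(q) = (2*q)*(-16 + q) = 2*q*(-16 + q))
f(-19)*(-2) = (2*(-19)*(-16 - 19))*(-2) = (2*(-19)*(-35))*(-2) = 1330*(-2) = -2660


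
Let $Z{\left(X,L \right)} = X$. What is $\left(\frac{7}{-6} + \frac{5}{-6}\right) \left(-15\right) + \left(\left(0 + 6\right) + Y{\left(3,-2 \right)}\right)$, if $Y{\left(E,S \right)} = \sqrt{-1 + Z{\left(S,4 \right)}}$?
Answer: $36 + i \sqrt{3} \approx 36.0 + 1.732 i$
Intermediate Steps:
$Y{\left(E,S \right)} = \sqrt{-1 + S}$
$\left(\frac{7}{-6} + \frac{5}{-6}\right) \left(-15\right) + \left(\left(0 + 6\right) + Y{\left(3,-2 \right)}\right) = \left(\frac{7}{-6} + \frac{5}{-6}\right) \left(-15\right) + \left(\left(0 + 6\right) + \sqrt{-1 - 2}\right) = \left(7 \left(- \frac{1}{6}\right) + 5 \left(- \frac{1}{6}\right)\right) \left(-15\right) + \left(6 + \sqrt{-3}\right) = \left(- \frac{7}{6} - \frac{5}{6}\right) \left(-15\right) + \left(6 + i \sqrt{3}\right) = \left(-2\right) \left(-15\right) + \left(6 + i \sqrt{3}\right) = 30 + \left(6 + i \sqrt{3}\right) = 36 + i \sqrt{3}$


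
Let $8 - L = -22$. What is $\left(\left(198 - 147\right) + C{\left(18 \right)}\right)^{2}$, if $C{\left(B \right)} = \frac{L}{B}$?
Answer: $\frac{24964}{9} \approx 2773.8$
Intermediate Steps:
$L = 30$ ($L = 8 - -22 = 8 + 22 = 30$)
$C{\left(B \right)} = \frac{30}{B}$
$\left(\left(198 - 147\right) + C{\left(18 \right)}\right)^{2} = \left(\left(198 - 147\right) + \frac{30}{18}\right)^{2} = \left(\left(198 - 147\right) + 30 \cdot \frac{1}{18}\right)^{2} = \left(51 + \frac{5}{3}\right)^{2} = \left(\frac{158}{3}\right)^{2} = \frac{24964}{9}$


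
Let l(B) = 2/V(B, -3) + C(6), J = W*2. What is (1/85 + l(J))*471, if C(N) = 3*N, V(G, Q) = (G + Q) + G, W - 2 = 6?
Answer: 20991999/2465 ≈ 8516.0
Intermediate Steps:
W = 8 (W = 2 + 6 = 8)
V(G, Q) = Q + 2*G
J = 16 (J = 8*2 = 16)
l(B) = 18 + 2/(-3 + 2*B) (l(B) = 2/(-3 + 2*B) + 3*6 = 2/(-3 + 2*B) + 18 = 18 + 2/(-3 + 2*B))
(1/85 + l(J))*471 = (1/85 + 4*(-13 + 9*16)/(-3 + 2*16))*471 = (1/85 + 4*(-13 + 144)/(-3 + 32))*471 = (1/85 + 4*131/29)*471 = (1/85 + 4*(1/29)*131)*471 = (1/85 + 524/29)*471 = (44569/2465)*471 = 20991999/2465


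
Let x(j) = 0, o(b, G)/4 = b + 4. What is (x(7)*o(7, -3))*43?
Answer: 0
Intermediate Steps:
o(b, G) = 16 + 4*b (o(b, G) = 4*(b + 4) = 4*(4 + b) = 16 + 4*b)
(x(7)*o(7, -3))*43 = (0*(16 + 4*7))*43 = (0*(16 + 28))*43 = (0*44)*43 = 0*43 = 0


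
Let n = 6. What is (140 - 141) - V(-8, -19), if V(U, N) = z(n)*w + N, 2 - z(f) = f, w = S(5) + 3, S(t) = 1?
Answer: 34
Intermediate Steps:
w = 4 (w = 1 + 3 = 4)
z(f) = 2 - f
V(U, N) = -16 + N (V(U, N) = (2 - 1*6)*4 + N = (2 - 6)*4 + N = -4*4 + N = -16 + N)
(140 - 141) - V(-8, -19) = (140 - 141) - (-16 - 19) = -1 - 1*(-35) = -1 + 35 = 34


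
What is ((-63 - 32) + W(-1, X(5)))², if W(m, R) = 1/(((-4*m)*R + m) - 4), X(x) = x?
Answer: 2027776/225 ≈ 9012.3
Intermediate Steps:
W(m, R) = 1/(-4 + m - 4*R*m) (W(m, R) = 1/((-4*R*m + m) - 4) = 1/((m - 4*R*m) - 4) = 1/(-4 + m - 4*R*m))
((-63 - 32) + W(-1, X(5)))² = ((-63 - 32) - 1/(4 - 1*(-1) + 4*5*(-1)))² = (-95 - 1/(4 + 1 - 20))² = (-95 - 1/(-15))² = (-95 - 1*(-1/15))² = (-95 + 1/15)² = (-1424/15)² = 2027776/225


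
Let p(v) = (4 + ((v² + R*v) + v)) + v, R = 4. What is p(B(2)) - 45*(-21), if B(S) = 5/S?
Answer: 3881/4 ≈ 970.25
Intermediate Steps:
p(v) = 4 + v² + 6*v (p(v) = (4 + ((v² + 4*v) + v)) + v = (4 + (v² + 5*v)) + v = (4 + v² + 5*v) + v = 4 + v² + 6*v)
p(B(2)) - 45*(-21) = (4 + (5/2)² + 6*(5/2)) - 45*(-21) = (4 + (5*(½))² + 6*(5*(½))) + 945 = (4 + (5/2)² + 6*(5/2)) + 945 = (4 + 25/4 + 15) + 945 = 101/4 + 945 = 3881/4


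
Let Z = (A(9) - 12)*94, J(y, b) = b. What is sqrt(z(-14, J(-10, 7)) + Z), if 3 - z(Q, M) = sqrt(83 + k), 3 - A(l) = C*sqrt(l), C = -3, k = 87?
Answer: sqrt(3 - sqrt(170)) ≈ 3.1683*I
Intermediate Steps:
A(l) = 3 + 3*sqrt(l) (A(l) = 3 - (-3)*sqrt(l) = 3 + 3*sqrt(l))
Z = 0 (Z = ((3 + 3*sqrt(9)) - 12)*94 = ((3 + 3*3) - 12)*94 = ((3 + 9) - 12)*94 = (12 - 12)*94 = 0*94 = 0)
z(Q, M) = 3 - sqrt(170) (z(Q, M) = 3 - sqrt(83 + 87) = 3 - sqrt(170))
sqrt(z(-14, J(-10, 7)) + Z) = sqrt((3 - sqrt(170)) + 0) = sqrt(3 - sqrt(170))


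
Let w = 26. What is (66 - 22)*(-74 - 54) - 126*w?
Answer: -8908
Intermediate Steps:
(66 - 22)*(-74 - 54) - 126*w = (66 - 22)*(-74 - 54) - 126*26 = 44*(-128) - 3276 = -5632 - 3276 = -8908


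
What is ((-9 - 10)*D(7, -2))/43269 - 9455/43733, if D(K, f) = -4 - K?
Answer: -399968198/1892283177 ≈ -0.21137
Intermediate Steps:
((-9 - 10)*D(7, -2))/43269 - 9455/43733 = ((-9 - 10)*(-4 - 1*7))/43269 - 9455/43733 = -19*(-4 - 7)*(1/43269) - 9455*1/43733 = -19*(-11)*(1/43269) - 9455/43733 = 209*(1/43269) - 9455/43733 = 209/43269 - 9455/43733 = -399968198/1892283177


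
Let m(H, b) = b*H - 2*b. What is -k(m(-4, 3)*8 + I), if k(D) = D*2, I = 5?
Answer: 278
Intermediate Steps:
m(H, b) = -2*b + H*b (m(H, b) = H*b - 2*b = -2*b + H*b)
k(D) = 2*D
-k(m(-4, 3)*8 + I) = -2*((3*(-2 - 4))*8 + 5) = -2*((3*(-6))*8 + 5) = -2*(-18*8 + 5) = -2*(-144 + 5) = -2*(-139) = -1*(-278) = 278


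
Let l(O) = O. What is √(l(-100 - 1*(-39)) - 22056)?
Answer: I*√22117 ≈ 148.72*I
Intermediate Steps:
√(l(-100 - 1*(-39)) - 22056) = √((-100 - 1*(-39)) - 22056) = √((-100 + 39) - 22056) = √(-61 - 22056) = √(-22117) = I*√22117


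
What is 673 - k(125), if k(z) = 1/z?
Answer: 84124/125 ≈ 672.99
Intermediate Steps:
673 - k(125) = 673 - 1/125 = 84124/125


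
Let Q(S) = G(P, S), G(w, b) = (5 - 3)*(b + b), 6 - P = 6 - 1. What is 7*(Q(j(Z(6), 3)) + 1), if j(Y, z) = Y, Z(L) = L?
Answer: 175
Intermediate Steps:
P = 1 (P = 6 - (6 - 1) = 6 - 1*5 = 6 - 5 = 1)
G(w, b) = 4*b (G(w, b) = 2*(2*b) = 4*b)
Q(S) = 4*S
7*(Q(j(Z(6), 3)) + 1) = 7*(4*6 + 1) = 7*(24 + 1) = 7*25 = 175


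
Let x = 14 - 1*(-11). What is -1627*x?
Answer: -40675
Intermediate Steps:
x = 25 (x = 14 + 11 = 25)
-1627*x = -1627*25 = -40675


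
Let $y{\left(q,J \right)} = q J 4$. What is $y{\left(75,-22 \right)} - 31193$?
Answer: $-37793$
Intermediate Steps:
$y{\left(q,J \right)} = 4 J q$ ($y{\left(q,J \right)} = J q 4 = 4 J q$)
$y{\left(75,-22 \right)} - 31193 = 4 \left(-22\right) 75 - 31193 = -6600 - 31193 = -37793$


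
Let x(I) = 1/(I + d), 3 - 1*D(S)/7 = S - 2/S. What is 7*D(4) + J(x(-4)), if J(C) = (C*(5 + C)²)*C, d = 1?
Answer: -3577/162 ≈ -22.080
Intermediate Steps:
D(S) = 21 - 7*S + 14/S (D(S) = 21 - 7*(S - 2/S) = 21 + (-7*S + 14/S) = 21 - 7*S + 14/S)
x(I) = 1/(1 + I) (x(I) = 1/(I + 1) = 1/(1 + I))
J(C) = C²*(5 + C)²
7*D(4) + J(x(-4)) = 7*(21 - 7*4 + 14/4) + (1/(1 - 4))²*(5 + 1/(1 - 4))² = 7*(21 - 28 + 14*(¼)) + (1/(-3))²*(5 + 1/(-3))² = 7*(21 - 28 + 7/2) + (-⅓)²*(5 - ⅓)² = 7*(-7/2) + (14/3)²/9 = -49/2 + (⅑)*(196/9) = -49/2 + 196/81 = -3577/162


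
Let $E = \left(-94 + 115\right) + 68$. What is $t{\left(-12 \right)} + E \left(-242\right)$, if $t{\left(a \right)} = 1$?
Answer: $-21537$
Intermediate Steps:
$E = 89$ ($E = 21 + 68 = 89$)
$t{\left(-12 \right)} + E \left(-242\right) = 1 + 89 \left(-242\right) = 1 - 21538 = -21537$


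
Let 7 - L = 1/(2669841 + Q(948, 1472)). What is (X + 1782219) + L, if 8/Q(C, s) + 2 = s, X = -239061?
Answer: 3028203818444200/1962333139 ≈ 1.5432e+6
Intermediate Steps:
Q(C, s) = 8/(-2 + s)
L = 13736331238/1962333139 (L = 7 - 1/(2669841 + 8/(-2 + 1472)) = 7 - 1/(2669841 + 8/1470) = 7 - 1/(2669841 + 8*(1/1470)) = 7 - 1/(2669841 + 4/735) = 7 - 1/1962333139/735 = 7 - 1*735/1962333139 = 7 - 735/1962333139 = 13736331238/1962333139 ≈ 7.0000)
(X + 1782219) + L = (-239061 + 1782219) + 13736331238/1962333139 = 1543158 + 13736331238/1962333139 = 3028203818444200/1962333139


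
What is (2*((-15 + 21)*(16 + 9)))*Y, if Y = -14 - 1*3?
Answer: -5100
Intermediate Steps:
Y = -17 (Y = -14 - 3 = -17)
(2*((-15 + 21)*(16 + 9)))*Y = (2*((-15 + 21)*(16 + 9)))*(-17) = (2*(6*25))*(-17) = (2*150)*(-17) = 300*(-17) = -5100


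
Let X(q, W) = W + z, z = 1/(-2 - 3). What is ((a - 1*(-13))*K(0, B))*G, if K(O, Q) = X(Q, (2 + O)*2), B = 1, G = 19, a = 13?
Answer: 9386/5 ≈ 1877.2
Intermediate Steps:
z = -⅕ (z = 1/(-5) = -⅕ ≈ -0.20000)
X(q, W) = -⅕ + W (X(q, W) = W - ⅕ = -⅕ + W)
K(O, Q) = 19/5 + 2*O (K(O, Q) = -⅕ + (2 + O)*2 = -⅕ + (4 + 2*O) = 19/5 + 2*O)
((a - 1*(-13))*K(0, B))*G = ((13 - 1*(-13))*(19/5 + 2*0))*19 = ((13 + 13)*(19/5 + 0))*19 = (26*(19/5))*19 = (494/5)*19 = 9386/5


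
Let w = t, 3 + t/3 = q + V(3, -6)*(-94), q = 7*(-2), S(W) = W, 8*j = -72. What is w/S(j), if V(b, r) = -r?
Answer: 581/3 ≈ 193.67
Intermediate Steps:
j = -9 (j = (⅛)*(-72) = -9)
q = -14
t = -1743 (t = -9 + 3*(-14 - 1*(-6)*(-94)) = -9 + 3*(-14 + 6*(-94)) = -9 + 3*(-14 - 564) = -9 + 3*(-578) = -9 - 1734 = -1743)
w = -1743
w/S(j) = -1743/(-9) = -1743*(-⅑) = 581/3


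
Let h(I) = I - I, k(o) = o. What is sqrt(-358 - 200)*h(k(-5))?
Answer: 0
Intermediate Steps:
h(I) = 0
sqrt(-358 - 200)*h(k(-5)) = sqrt(-358 - 200)*0 = sqrt(-558)*0 = (3*I*sqrt(62))*0 = 0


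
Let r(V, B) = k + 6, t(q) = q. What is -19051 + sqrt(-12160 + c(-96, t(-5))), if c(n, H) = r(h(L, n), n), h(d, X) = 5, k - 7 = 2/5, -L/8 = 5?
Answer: -19051 + I*sqrt(303665)/5 ≈ -19051.0 + 110.21*I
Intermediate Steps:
L = -40 (L = -8*5 = -40)
k = 37/5 (k = 7 + 2/5 = 37/5 ≈ 7.4000)
r(V, B) = 67/5 (r(V, B) = 37/5 + 6 = 67/5)
c(n, H) = 67/5
-19051 + sqrt(-12160 + c(-96, t(-5))) = -19051 + sqrt(-12160 + 67/5) = -19051 + sqrt(-60733/5) = -19051 + I*sqrt(303665)/5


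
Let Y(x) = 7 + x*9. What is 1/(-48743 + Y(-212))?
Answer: -1/50644 ≈ -1.9746e-5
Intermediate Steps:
Y(x) = 7 + 9*x
1/(-48743 + Y(-212)) = 1/(-48743 + (7 + 9*(-212))) = 1/(-48743 + (7 - 1908)) = 1/(-48743 - 1901) = 1/(-50644) = -1/50644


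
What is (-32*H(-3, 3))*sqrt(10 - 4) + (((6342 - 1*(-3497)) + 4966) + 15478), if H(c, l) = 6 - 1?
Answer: 30283 - 160*sqrt(6) ≈ 29891.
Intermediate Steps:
H(c, l) = 5
(-32*H(-3, 3))*sqrt(10 - 4) + (((6342 - 1*(-3497)) + 4966) + 15478) = (-32*5)*sqrt(10 - 4) + (((6342 - 1*(-3497)) + 4966) + 15478) = -160*sqrt(6) + (((6342 + 3497) + 4966) + 15478) = -160*sqrt(6) + ((9839 + 4966) + 15478) = -160*sqrt(6) + (14805 + 15478) = -160*sqrt(6) + 30283 = 30283 - 160*sqrt(6)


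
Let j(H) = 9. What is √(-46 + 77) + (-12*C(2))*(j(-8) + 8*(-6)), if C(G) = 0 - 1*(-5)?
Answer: 2340 + √31 ≈ 2345.6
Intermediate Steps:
C(G) = 5 (C(G) = 0 + 5 = 5)
√(-46 + 77) + (-12*C(2))*(j(-8) + 8*(-6)) = √(-46 + 77) + (-12*5)*(9 + 8*(-6)) = √31 - 60*(9 - 48) = √31 - 60*(-39) = √31 + 2340 = 2340 + √31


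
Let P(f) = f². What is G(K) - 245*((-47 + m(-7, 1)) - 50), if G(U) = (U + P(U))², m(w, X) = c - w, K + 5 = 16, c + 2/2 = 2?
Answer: 39229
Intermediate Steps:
c = 1 (c = -1 + 2 = 1)
K = 11 (K = -5 + 16 = 11)
m(w, X) = 1 - w
G(U) = (U + U²)²
G(K) - 245*((-47 + m(-7, 1)) - 50) = 11²*(1 + 11)² - 245*((-47 + (1 - 1*(-7))) - 50) = 121*12² - 245*((-47 + (1 + 7)) - 50) = 121*144 - 245*((-47 + 8) - 50) = 17424 - 245*(-39 - 50) = 17424 - 245*(-89) = 17424 + 21805 = 39229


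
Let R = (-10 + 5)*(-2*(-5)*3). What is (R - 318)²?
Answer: 219024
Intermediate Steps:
R = -150 (R = -50*3 = -5*30 = -150)
(R - 318)² = (-150 - 318)² = (-468)² = 219024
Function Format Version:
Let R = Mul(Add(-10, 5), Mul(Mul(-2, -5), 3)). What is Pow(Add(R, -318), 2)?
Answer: 219024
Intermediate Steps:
R = -150 (R = Mul(-5, Mul(10, 3)) = Mul(-5, 30) = -150)
Pow(Add(R, -318), 2) = Pow(Add(-150, -318), 2) = Pow(-468, 2) = 219024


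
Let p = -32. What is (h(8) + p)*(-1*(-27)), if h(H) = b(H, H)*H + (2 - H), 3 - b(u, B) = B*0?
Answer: -378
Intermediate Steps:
b(u, B) = 3 (b(u, B) = 3 - B*0 = 3 - 1*0 = 3 + 0 = 3)
h(H) = 2 + 2*H (h(H) = 3*H + (2 - H) = 2 + 2*H)
(h(8) + p)*(-1*(-27)) = ((2 + 2*8) - 32)*(-1*(-27)) = ((2 + 16) - 32)*27 = (18 - 32)*27 = -14*27 = -378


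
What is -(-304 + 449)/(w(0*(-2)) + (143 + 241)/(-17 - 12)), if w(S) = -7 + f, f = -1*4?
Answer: 4205/703 ≈ 5.9815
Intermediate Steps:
f = -4
w(S) = -11 (w(S) = -7 - 4 = -11)
-(-304 + 449)/(w(0*(-2)) + (143 + 241)/(-17 - 12)) = -(-304 + 449)/(-11 + (143 + 241)/(-17 - 12)) = -145/(-11 + 384/(-29)) = -145/(-11 + 384*(-1/29)) = -145/(-11 - 384/29) = -145/(-703/29) = -145*(-29)/703 = -1*(-4205/703) = 4205/703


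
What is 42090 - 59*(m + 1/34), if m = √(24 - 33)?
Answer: 1431001/34 - 177*I ≈ 42088.0 - 177.0*I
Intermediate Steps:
m = 3*I (m = √(-9) = 3*I ≈ 3.0*I)
42090 - 59*(m + 1/34) = 42090 - 59*(3*I + 1/34) = 42090 - 59*(1/34 + 3*I) = 42090 + (-59/34 - 177*I) = 1431001/34 - 177*I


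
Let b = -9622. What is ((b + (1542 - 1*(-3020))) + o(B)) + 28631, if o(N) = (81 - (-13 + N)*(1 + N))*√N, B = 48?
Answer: 23571 - 6536*√3 ≈ 12250.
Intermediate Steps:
o(N) = √N*(81 - (1 + N)*(-13 + N)) (o(N) = (81 - (1 + N)*(-13 + N))*√N = √N*(81 - (1 + N)*(-13 + N)))
((b + (1542 - 1*(-3020))) + o(B)) + 28631 = ((-9622 + (1542 - 1*(-3020))) + √48*(94 - 1*48² + 12*48)) + 28631 = ((-9622 + (1542 + 3020)) + (4*√3)*(94 - 1*2304 + 576)) + 28631 = ((-9622 + 4562) + (4*√3)*(94 - 2304 + 576)) + 28631 = (-5060 + (4*√3)*(-1634)) + 28631 = (-5060 - 6536*√3) + 28631 = 23571 - 6536*√3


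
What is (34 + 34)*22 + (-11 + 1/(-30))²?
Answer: 1455961/900 ≈ 1617.7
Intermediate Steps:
(34 + 34)*22 + (-11 + 1/(-30))² = 68*22 + (-11 - 1/30)² = 1496 + (-331/30)² = 1496 + 109561/900 = 1455961/900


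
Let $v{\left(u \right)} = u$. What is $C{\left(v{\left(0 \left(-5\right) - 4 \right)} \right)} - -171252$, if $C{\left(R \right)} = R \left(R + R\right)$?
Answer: $171284$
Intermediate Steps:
$C{\left(R \right)} = 2 R^{2}$ ($C{\left(R \right)} = R 2 R = 2 R^{2}$)
$C{\left(v{\left(0 \left(-5\right) - 4 \right)} \right)} - -171252 = 2 \left(0 \left(-5\right) - 4\right)^{2} - -171252 = 2 \left(0 - 4\right)^{2} + 171252 = 2 \left(-4\right)^{2} + 171252 = 2 \cdot 16 + 171252 = 32 + 171252 = 171284$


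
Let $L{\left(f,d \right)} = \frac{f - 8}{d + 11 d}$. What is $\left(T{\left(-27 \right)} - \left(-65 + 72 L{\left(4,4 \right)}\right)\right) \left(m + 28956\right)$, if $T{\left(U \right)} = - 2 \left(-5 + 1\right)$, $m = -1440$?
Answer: $2173764$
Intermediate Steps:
$L{\left(f,d \right)} = \frac{-8 + f}{12 d}$
$T{\left(U \right)} = 8$ ($T{\left(U \right)} = \left(-2\right) \left(-4\right) = 8$)
$\left(T{\left(-27 \right)} - \left(-65 + 72 L{\left(4,4 \right)}\right)\right) \left(m + 28956\right) = \left(8 + \left(65 - 72 \frac{-8 + 4}{12 \cdot 4}\right)\right) \left(-1440 + 28956\right) = \left(8 + \left(65 - 72 \cdot \frac{1}{12} \cdot \frac{1}{4} \left(-4\right)\right)\right) 27516 = \left(8 + \left(65 - -6\right)\right) 27516 = \left(8 + \left(65 + 6\right)\right) 27516 = \left(8 + 71\right) 27516 = 79 \cdot 27516 = 2173764$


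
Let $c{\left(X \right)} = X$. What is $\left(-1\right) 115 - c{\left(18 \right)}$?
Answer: $-133$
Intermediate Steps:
$\left(-1\right) 115 - c{\left(18 \right)} = \left(-1\right) 115 - 18 = -115 - 18 = -133$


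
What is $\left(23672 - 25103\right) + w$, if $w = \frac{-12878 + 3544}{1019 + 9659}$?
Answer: $- \frac{7644776}{5339} \approx -1431.9$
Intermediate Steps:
$w = - \frac{4667}{5339}$ ($w = - \frac{9334}{10678} = \left(-9334\right) \frac{1}{10678} = - \frac{4667}{5339} \approx -0.87413$)
$\left(23672 - 25103\right) + w = \left(23672 - 25103\right) - \frac{4667}{5339} = -1431 - \frac{4667}{5339} = - \frac{7644776}{5339}$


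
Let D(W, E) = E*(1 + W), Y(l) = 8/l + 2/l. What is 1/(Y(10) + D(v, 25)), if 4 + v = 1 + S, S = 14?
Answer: 1/301 ≈ 0.0033223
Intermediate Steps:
v = 11 (v = -4 + (1 + 14) = -4 + 15 = 11)
Y(l) = 10/l
1/(Y(10) + D(v, 25)) = 1/(10/10 + 25*(1 + 11)) = 1/(10*(⅒) + 25*12) = 1/(1 + 300) = 1/301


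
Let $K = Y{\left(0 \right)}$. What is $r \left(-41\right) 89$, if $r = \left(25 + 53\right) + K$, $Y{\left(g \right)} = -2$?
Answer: $-277324$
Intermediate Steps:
$K = -2$
$r = 76$ ($r = \left(25 + 53\right) - 2 = 78 - 2 = 76$)
$r \left(-41\right) 89 = 76 \left(-41\right) 89 = \left(-3116\right) 89 = -277324$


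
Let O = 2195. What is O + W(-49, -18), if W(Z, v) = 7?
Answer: 2202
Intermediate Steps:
O + W(-49, -18) = 2195 + 7 = 2202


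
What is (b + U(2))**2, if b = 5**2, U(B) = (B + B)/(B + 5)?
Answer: 32041/49 ≈ 653.90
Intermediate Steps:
U(B) = 2*B/(5 + B) (U(B) = (2*B)/(5 + B) = 2*B/(5 + B))
b = 25
(b + U(2))**2 = (25 + 2*2/(5 + 2))**2 = (25 + 2*2/7)**2 = (25 + 2*2*(1/7))**2 = (25 + 4/7)**2 = (179/7)**2 = 32041/49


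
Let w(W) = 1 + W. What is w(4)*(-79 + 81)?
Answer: 10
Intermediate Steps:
w(4)*(-79 + 81) = (1 + 4)*(-79 + 81) = 5*2 = 10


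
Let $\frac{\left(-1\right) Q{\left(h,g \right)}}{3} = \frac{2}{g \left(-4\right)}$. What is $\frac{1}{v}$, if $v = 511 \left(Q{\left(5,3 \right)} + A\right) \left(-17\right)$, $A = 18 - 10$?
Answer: $- \frac{2}{147679} \approx -1.3543 \cdot 10^{-5}$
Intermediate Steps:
$A = 8$
$Q{\left(h,g \right)} = \frac{3}{2 g}$ ($Q{\left(h,g \right)} = - 3 \frac{2}{g \left(-4\right)} = - 3 \frac{2}{\left(-4\right) g} = - 3 \cdot 2 \left(- \frac{1}{4 g}\right) = - 3 \left(- \frac{1}{2 g}\right) = \frac{3}{2 g}$)
$v = - \frac{147679}{2}$ ($v = 511 \left(\frac{3}{2 \cdot 3} + 8\right) \left(-17\right) = 511 \left(\frac{3}{2} \cdot \frac{1}{3} + 8\right) \left(-17\right) = 511 \left(\frac{1}{2} + 8\right) \left(-17\right) = 511 \cdot \frac{17}{2} \left(-17\right) = 511 \left(- \frac{289}{2}\right) = - \frac{147679}{2} \approx -73840.0$)
$\frac{1}{v} = \frac{1}{- \frac{147679}{2}} = - \frac{2}{147679}$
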